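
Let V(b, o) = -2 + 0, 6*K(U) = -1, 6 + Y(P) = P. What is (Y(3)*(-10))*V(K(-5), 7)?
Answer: -60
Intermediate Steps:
Y(P) = -6 + P
K(U) = -⅙ (K(U) = (⅙)*(-1) = -⅙)
V(b, o) = -2
(Y(3)*(-10))*V(K(-5), 7) = ((-6 + 3)*(-10))*(-2) = -3*(-10)*(-2) = 30*(-2) = -60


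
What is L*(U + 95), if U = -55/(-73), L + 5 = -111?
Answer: -810840/73 ≈ -11107.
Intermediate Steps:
L = -116 (L = -5 - 111 = -116)
U = 55/73 (U = -55*(-1/73) = 55/73 ≈ 0.75342)
L*(U + 95) = -116*(55/73 + 95) = -116*6990/73 = -810840/73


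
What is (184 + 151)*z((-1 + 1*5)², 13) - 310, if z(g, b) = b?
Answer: 4045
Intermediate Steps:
(184 + 151)*z((-1 + 1*5)², 13) - 310 = (184 + 151)*13 - 310 = 335*13 - 310 = 4355 - 310 = 4045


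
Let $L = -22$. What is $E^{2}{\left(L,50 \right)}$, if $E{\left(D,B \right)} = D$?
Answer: $484$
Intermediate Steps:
$E^{2}{\left(L,50 \right)} = \left(-22\right)^{2} = 484$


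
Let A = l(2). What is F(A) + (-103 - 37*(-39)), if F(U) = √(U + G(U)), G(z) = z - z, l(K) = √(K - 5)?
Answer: 1340 + 3^(¼)*√I ≈ 1340.9 + 0.9306*I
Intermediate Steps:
l(K) = √(-5 + K)
G(z) = 0
A = I*√3 (A = √(-5 + 2) = √(-3) = I*√3 ≈ 1.732*I)
F(U) = √U (F(U) = √(U + 0) = √U)
F(A) + (-103 - 37*(-39)) = √(I*√3) + (-103 - 37*(-39)) = 3^(¼)*√I + (-103 + 1443) = 3^(¼)*√I + 1340 = 1340 + 3^(¼)*√I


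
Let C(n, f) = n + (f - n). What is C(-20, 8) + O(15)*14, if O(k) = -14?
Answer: -188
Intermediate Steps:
C(n, f) = f
C(-20, 8) + O(15)*14 = 8 - 14*14 = 8 - 196 = -188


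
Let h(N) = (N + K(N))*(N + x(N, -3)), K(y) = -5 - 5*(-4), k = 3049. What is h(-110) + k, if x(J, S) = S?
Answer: 13784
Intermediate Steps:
K(y) = 15 (K(y) = -5 + 20 = 15)
h(N) = (-3 + N)*(15 + N) (h(N) = (N + 15)*(N - 3) = (15 + N)*(-3 + N) = (-3 + N)*(15 + N))
h(-110) + k = (-45 + (-110)**2 + 12*(-110)) + 3049 = (-45 + 12100 - 1320) + 3049 = 10735 + 3049 = 13784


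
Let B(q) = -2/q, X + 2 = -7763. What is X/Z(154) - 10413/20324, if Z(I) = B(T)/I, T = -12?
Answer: -145821865053/20324 ≈ -7.1749e+6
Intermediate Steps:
X = -7765 (X = -2 - 7763 = -7765)
Z(I) = 1/(6*I) (Z(I) = (-2/(-12))/I = (-2*(-1/12))/I = 1/(6*I))
X/Z(154) - 10413/20324 = -7765/((⅙)/154) - 10413/20324 = -7765/((⅙)*(1/154)) - 10413*1/20324 = -7765/1/924 - 10413/20324 = -7765*924 - 10413/20324 = -7174860 - 10413/20324 = -145821865053/20324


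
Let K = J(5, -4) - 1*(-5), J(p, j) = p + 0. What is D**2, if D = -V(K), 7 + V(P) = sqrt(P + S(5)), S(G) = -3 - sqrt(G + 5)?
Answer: (7 - sqrt(7 - sqrt(10)))**2 ≈ 25.412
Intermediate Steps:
J(p, j) = p
S(G) = -3 - sqrt(5 + G)
K = 10 (K = 5 - 1*(-5) = 5 + 5 = 10)
V(P) = -7 + sqrt(-3 + P - sqrt(10)) (V(P) = -7 + sqrt(P + (-3 - sqrt(5 + 5))) = -7 + sqrt(P + (-3 - sqrt(10))) = -7 + sqrt(-3 + P - sqrt(10)))
D = 7 - sqrt(7 - sqrt(10)) (D = -(-7 + sqrt(-3 + 10 - sqrt(10))) = -(-7 + sqrt(7 - sqrt(10))) = 7 - sqrt(7 - sqrt(10)) ≈ 5.0410)
D**2 = (7 - sqrt(7 - sqrt(10)))**2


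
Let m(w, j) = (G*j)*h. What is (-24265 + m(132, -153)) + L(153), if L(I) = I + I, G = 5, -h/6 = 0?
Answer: -23959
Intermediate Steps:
h = 0 (h = -6*0 = 0)
L(I) = 2*I
m(w, j) = 0 (m(w, j) = (5*j)*0 = 0)
(-24265 + m(132, -153)) + L(153) = (-24265 + 0) + 2*153 = -24265 + 306 = -23959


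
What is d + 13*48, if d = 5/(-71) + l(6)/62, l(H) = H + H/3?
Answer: 1373553/2201 ≈ 624.06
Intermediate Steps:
l(H) = 4*H/3 (l(H) = H + H*(⅓) = H + H/3 = 4*H/3)
d = 129/2201 (d = 5/(-71) + ((4/3)*6)/62 = 5*(-1/71) + 8*(1/62) = -5/71 + 4/31 = 129/2201 ≈ 0.058610)
d + 13*48 = 129/2201 + 13*48 = 129/2201 + 624 = 1373553/2201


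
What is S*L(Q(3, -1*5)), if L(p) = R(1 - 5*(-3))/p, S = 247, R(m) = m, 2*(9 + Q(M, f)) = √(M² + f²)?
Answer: -71136/145 - 3952*√34/145 ≈ -649.52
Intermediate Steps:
Q(M, f) = -9 + √(M² + f²)/2
L(p) = 16/p (L(p) = (1 - 5*(-3))/p = (1 + 15)/p = 16/p)
S*L(Q(3, -1*5)) = 247*(16/(-9 + √(3² + (-1*5)²)/2)) = 247*(16/(-9 + √(9 + (-5)²)/2)) = 247*(16/(-9 + √(9 + 25)/2)) = 247*(16/(-9 + √34/2)) = 3952/(-9 + √34/2)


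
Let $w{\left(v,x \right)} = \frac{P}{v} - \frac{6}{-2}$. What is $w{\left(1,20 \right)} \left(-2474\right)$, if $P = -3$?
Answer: $0$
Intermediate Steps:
$w{\left(v,x \right)} = 3 - \frac{3}{v}$ ($w{\left(v,x \right)} = - \frac{3}{v} - \frac{6}{-2} = - \frac{3}{v} - -3 = - \frac{3}{v} + 3 = 3 - \frac{3}{v}$)
$w{\left(1,20 \right)} \left(-2474\right) = \left(3 - \frac{3}{1}\right) \left(-2474\right) = \left(3 - 3\right) \left(-2474\right) = 0 \left(-2474\right) = 0$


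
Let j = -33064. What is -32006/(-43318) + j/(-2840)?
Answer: 95197712/7688945 ≈ 12.381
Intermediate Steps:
-32006/(-43318) + j/(-2840) = -32006/(-43318) - 33064/(-2840) = -32006*(-1/43318) - 33064*(-1/2840) = 16003/21659 + 4133/355 = 95197712/7688945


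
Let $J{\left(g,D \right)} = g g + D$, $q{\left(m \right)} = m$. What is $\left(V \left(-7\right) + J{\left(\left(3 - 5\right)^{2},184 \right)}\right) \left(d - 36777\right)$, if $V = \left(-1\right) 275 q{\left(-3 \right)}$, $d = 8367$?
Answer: $158385750$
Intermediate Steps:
$V = 825$ ($V = \left(-1\right) 275 \left(-3\right) = \left(-275\right) \left(-3\right) = 825$)
$J{\left(g,D \right)} = D + g^{2}$ ($J{\left(g,D \right)} = g^{2} + D = D + g^{2}$)
$\left(V \left(-7\right) + J{\left(\left(3 - 5\right)^{2},184 \right)}\right) \left(d - 36777\right) = \left(825 \left(-7\right) + \left(184 + \left(\left(3 - 5\right)^{2}\right)^{2}\right)\right) \left(8367 - 36777\right) = \left(-5775 + \left(184 + \left(\left(-2\right)^{2}\right)^{2}\right)\right) \left(-28410\right) = \left(-5775 + \left(184 + 4^{2}\right)\right) \left(-28410\right) = \left(-5775 + \left(184 + 16\right)\right) \left(-28410\right) = \left(-5775 + 200\right) \left(-28410\right) = \left(-5575\right) \left(-28410\right) = 158385750$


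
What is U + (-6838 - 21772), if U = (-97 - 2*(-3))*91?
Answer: -36891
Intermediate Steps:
U = -8281 (U = (-97 + 6)*91 = -91*91 = -8281)
U + (-6838 - 21772) = -8281 + (-6838 - 21772) = -8281 - 28610 = -36891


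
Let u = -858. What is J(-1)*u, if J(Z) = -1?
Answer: 858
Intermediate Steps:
J(-1)*u = -1*(-858) = 858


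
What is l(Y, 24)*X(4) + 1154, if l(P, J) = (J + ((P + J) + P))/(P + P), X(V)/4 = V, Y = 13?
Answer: 15594/13 ≈ 1199.5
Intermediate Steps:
X(V) = 4*V
l(P, J) = (2*J + 2*P)/(2*P) (l(P, J) = (J + ((J + P) + P))/((2*P)) = (J + (J + 2*P))*(1/(2*P)) = (2*J + 2*P)*(1/(2*P)) = (2*J + 2*P)/(2*P))
l(Y, 24)*X(4) + 1154 = ((24 + 13)/13)*(4*4) + 1154 = ((1/13)*37)*16 + 1154 = (37/13)*16 + 1154 = 592/13 + 1154 = 15594/13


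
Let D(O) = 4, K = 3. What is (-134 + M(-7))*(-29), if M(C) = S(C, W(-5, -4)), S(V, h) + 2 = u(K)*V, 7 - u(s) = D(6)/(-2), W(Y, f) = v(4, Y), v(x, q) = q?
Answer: 5771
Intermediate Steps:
W(Y, f) = Y
u(s) = 9 (u(s) = 7 - 4/(-2) = 7 - 4*(-1)/2 = 7 - 1*(-2) = 7 + 2 = 9)
S(V, h) = -2 + 9*V
M(C) = -2 + 9*C
(-134 + M(-7))*(-29) = (-134 + (-2 + 9*(-7)))*(-29) = (-134 + (-2 - 63))*(-29) = (-134 - 65)*(-29) = -199*(-29) = 5771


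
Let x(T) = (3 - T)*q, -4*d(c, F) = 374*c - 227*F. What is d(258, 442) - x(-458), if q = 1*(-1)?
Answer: 2843/2 ≈ 1421.5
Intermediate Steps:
q = -1
d(c, F) = -187*c/2 + 227*F/4 (d(c, F) = -(374*c - 227*F)/4 = -(-227*F + 374*c)/4 = -187*c/2 + 227*F/4)
x(T) = -3 + T (x(T) = (3 - T)*(-1) = -3 + T)
d(258, 442) - x(-458) = (-187/2*258 + (227/4)*442) - (-3 - 458) = (-24123 + 50167/2) - 1*(-461) = 1921/2 + 461 = 2843/2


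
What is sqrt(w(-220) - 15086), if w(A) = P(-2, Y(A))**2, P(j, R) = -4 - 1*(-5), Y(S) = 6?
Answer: I*sqrt(15085) ≈ 122.82*I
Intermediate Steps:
P(j, R) = 1 (P(j, R) = -4 + 5 = 1)
w(A) = 1 (w(A) = 1**2 = 1)
sqrt(w(-220) - 15086) = sqrt(1 - 15086) = sqrt(-15085) = I*sqrt(15085)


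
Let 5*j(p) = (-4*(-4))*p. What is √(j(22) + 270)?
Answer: √8510/5 ≈ 18.450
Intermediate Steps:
j(p) = 16*p/5 (j(p) = ((-4*(-4))*p)/5 = (16*p)/5 = 16*p/5)
√(j(22) + 270) = √((16/5)*22 + 270) = √(352/5 + 270) = √(1702/5) = √8510/5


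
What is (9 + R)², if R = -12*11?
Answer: 15129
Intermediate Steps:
R = -132
(9 + R)² = (9 - 132)² = (-123)² = 15129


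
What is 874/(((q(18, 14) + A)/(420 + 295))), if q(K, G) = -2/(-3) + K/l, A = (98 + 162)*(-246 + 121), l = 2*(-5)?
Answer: -9373650/487517 ≈ -19.227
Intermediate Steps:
l = -10
A = -32500 (A = 260*(-125) = -32500)
q(K, G) = 2/3 - K/10 (q(K, G) = -2/(-3) + K/(-10) = -2*(-1/3) + K*(-1/10) = 2/3 - K/10)
874/(((q(18, 14) + A)/(420 + 295))) = 874/((((2/3 - 1/10*18) - 32500)/(420 + 295))) = 874/((((2/3 - 9/5) - 32500)/715)) = 874/(((-17/15 - 32500)*(1/715))) = 874/((-487517/15*1/715)) = 874/(-487517/10725) = 874*(-10725/487517) = -9373650/487517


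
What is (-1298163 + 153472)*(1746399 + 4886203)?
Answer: -7592279815982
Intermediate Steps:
(-1298163 + 153472)*(1746399 + 4886203) = -1144691*6632602 = -7592279815982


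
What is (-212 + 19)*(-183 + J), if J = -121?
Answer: 58672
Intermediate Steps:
(-212 + 19)*(-183 + J) = (-212 + 19)*(-183 - 121) = -193*(-304) = 58672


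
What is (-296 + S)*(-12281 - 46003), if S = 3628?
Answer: -194202288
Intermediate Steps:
(-296 + S)*(-12281 - 46003) = (-296 + 3628)*(-12281 - 46003) = 3332*(-58284) = -194202288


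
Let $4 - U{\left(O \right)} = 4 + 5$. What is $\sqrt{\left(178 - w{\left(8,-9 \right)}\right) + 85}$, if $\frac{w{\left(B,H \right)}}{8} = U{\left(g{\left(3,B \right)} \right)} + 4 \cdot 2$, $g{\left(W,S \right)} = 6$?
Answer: $\sqrt{239} \approx 15.46$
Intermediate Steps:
$U{\left(O \right)} = -5$ ($U{\left(O \right)} = 4 - \left(4 + 5\right) = 4 - 9 = -5$)
$w{\left(B,H \right)} = 24$ ($w{\left(B,H \right)} = 8 \left(-5 + 4 \cdot 2\right) = 8 \left(-5 + 8\right) = 8 \cdot 3 = 24$)
$\sqrt{\left(178 - w{\left(8,-9 \right)}\right) + 85} = \sqrt{\left(178 - 24\right) + 85} = \sqrt{154 + 85} = \sqrt{239}$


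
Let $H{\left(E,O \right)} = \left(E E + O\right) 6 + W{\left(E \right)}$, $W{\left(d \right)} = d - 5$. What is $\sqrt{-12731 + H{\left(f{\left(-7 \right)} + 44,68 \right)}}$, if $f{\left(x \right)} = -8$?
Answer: $2 i \sqrt{1129} \approx 67.201 i$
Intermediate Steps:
$W{\left(d \right)} = -5 + d$
$H{\left(E,O \right)} = -5 + E + 6 O + 6 E^{2}$ ($H{\left(E,O \right)} = \left(E E + O\right) 6 + \left(-5 + E\right) = \left(E^{2} + O\right) 6 + \left(-5 + E\right) = \left(O + E^{2}\right) 6 + \left(-5 + E\right) = \left(6 O + 6 E^{2}\right) + \left(-5 + E\right) = -5 + E + 6 O + 6 E^{2}$)
$\sqrt{-12731 + H{\left(f{\left(-7 \right)} + 44,68 \right)}} = \sqrt{-12731 + \left(-5 + \left(-8 + 44\right) + 6 \cdot 68 + 6 \left(-8 + 44\right)^{2}\right)} = \sqrt{-12731 + \left(-5 + 36 + 408 + 6 \cdot 36^{2}\right)} = \sqrt{-12731 + \left(-5 + 36 + 408 + 6 \cdot 1296\right)} = \sqrt{-12731 + \left(-5 + 36 + 408 + 7776\right)} = \sqrt{-12731 + 8215} = \sqrt{-4516} = 2 i \sqrt{1129}$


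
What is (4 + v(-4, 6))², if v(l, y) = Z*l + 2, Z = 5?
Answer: 196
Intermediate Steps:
v(l, y) = 2 + 5*l (v(l, y) = 5*l + 2 = 2 + 5*l)
(4 + v(-4, 6))² = (4 + (2 + 5*(-4)))² = (4 + (2 - 20))² = (4 - 18)² = (-14)² = 196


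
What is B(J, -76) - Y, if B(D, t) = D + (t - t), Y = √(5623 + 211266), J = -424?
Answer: -424 - √216889 ≈ -889.71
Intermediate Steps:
Y = √216889 ≈ 465.71
B(D, t) = D (B(D, t) = D + 0 = D)
B(J, -76) - Y = -424 - √216889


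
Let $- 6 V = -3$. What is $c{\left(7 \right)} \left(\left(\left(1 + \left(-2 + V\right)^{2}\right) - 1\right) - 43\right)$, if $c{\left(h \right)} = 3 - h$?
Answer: $163$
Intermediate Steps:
$V = \frac{1}{2}$ ($V = \left(- \frac{1}{6}\right) \left(-3\right) = \frac{1}{2} \approx 0.5$)
$c{\left(7 \right)} \left(\left(\left(1 + \left(-2 + V\right)^{2}\right) - 1\right) - 43\right) = \left(3 - 7\right) \left(\left(\left(1 + \left(-2 + \frac{1}{2}\right)^{2}\right) - 1\right) - 43\right) = \left(3 - 7\right) \left(\left(\left(1 + \left(- \frac{3}{2}\right)^{2}\right) - 1\right) - 43\right) = - 4 \left(\left(\left(1 + \frac{9}{4}\right) - 1\right) - 43\right) = - 4 \left(\left(\frac{13}{4} - 1\right) - 43\right) = - 4 \left(\frac{9}{4} - 43\right) = \left(-4\right) \left(- \frac{163}{4}\right) = 163$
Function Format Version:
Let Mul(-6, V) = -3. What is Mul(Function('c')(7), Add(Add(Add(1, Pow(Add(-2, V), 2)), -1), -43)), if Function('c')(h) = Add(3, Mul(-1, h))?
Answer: 163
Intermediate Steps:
V = Rational(1, 2) (V = Mul(Rational(-1, 6), -3) = Rational(1, 2) ≈ 0.50000)
Mul(Function('c')(7), Add(Add(Add(1, Pow(Add(-2, V), 2)), -1), -43)) = Mul(Add(3, Mul(-1, 7)), Add(Add(Add(1, Pow(Add(-2, Rational(1, 2)), 2)), -1), -43)) = Mul(Add(3, -7), Add(Add(Add(1, Pow(Rational(-3, 2), 2)), -1), -43)) = Mul(-4, Add(Add(Add(1, Rational(9, 4)), -1), -43)) = Mul(-4, Add(Add(Rational(13, 4), -1), -43)) = Mul(-4, Add(Rational(9, 4), -43)) = Mul(-4, Rational(-163, 4)) = 163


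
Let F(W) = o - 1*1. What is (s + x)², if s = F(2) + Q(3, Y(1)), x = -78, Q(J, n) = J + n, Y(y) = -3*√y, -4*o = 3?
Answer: 101761/16 ≈ 6360.1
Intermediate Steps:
o = -¾ (o = -¼*3 = -¾ ≈ -0.75000)
F(W) = -7/4 (F(W) = -¾ - 1*1 = -¾ - 1 = -7/4)
s = -7/4 (s = -7/4 + (3 - 3*√1) = -7/4 + (3 - 3*1) = -7/4 + (3 - 3) = -7/4 + 0 = -7/4 ≈ -1.7500)
(s + x)² = (-7/4 - 78)² = (-319/4)² = 101761/16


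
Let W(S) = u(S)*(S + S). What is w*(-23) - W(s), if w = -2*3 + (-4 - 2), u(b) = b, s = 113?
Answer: -25262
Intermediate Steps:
W(S) = 2*S² (W(S) = S*(S + S) = S*(2*S) = 2*S²)
w = -12 (w = -6 - 6 = -12)
w*(-23) - W(s) = -12*(-23) - 2*113² = 276 - 2*12769 = 276 - 1*25538 = 276 - 25538 = -25262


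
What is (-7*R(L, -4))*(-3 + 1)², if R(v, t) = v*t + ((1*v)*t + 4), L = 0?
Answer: -112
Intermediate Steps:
R(v, t) = 4 + 2*t*v (R(v, t) = t*v + (v*t + 4) = t*v + (t*v + 4) = t*v + (4 + t*v) = 4 + 2*t*v)
(-7*R(L, -4))*(-3 + 1)² = (-7*(4 + 2*(-4)*0))*(-3 + 1)² = -7*(4 + 0)*(-2)² = -7*4*4 = -28*4 = -112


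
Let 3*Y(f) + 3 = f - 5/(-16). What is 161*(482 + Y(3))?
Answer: 3725701/48 ≈ 77619.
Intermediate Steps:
Y(f) = -43/48 + f/3 (Y(f) = -1 + (f - 5/(-16))/3 = -1 + (f - 5*(-1/16))/3 = -1 + (f + 5/16)/3 = -1 + (5/16 + f)/3 = -1 + (5/48 + f/3) = -43/48 + f/3)
161*(482 + Y(3)) = 161*(482 + (-43/48 + (⅓)*3)) = 161*(482 + (-43/48 + 1)) = 161*(482 + 5/48) = 161*(23141/48) = 3725701/48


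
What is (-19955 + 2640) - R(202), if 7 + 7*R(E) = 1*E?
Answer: -121400/7 ≈ -17343.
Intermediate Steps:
R(E) = -1 + E/7 (R(E) = -1 + (1*E)/7 = -1 + E/7)
(-19955 + 2640) - R(202) = (-19955 + 2640) - (-1 + (1/7)*202) = -17315 - (-1 + 202/7) = -17315 - 1*195/7 = -17315 - 195/7 = -121400/7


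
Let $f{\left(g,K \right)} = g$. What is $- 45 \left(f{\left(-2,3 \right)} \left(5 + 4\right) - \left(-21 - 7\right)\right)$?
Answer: $-450$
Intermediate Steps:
$- 45 \left(f{\left(-2,3 \right)} \left(5 + 4\right) - \left(-21 - 7\right)\right) = - 45 \left(- 2 \left(5 + 4\right) - \left(-21 - 7\right)\right) = - 45 \left(\left(-2\right) 9 - \left(-21 - 7\right)\right) = - 45 \left(-18 - -28\right) = - 45 \left(-18 + 28\right) = \left(-45\right) 10 = -450$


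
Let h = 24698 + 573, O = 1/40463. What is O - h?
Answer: -1022540472/40463 ≈ -25271.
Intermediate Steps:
O = 1/40463 ≈ 2.4714e-5
h = 25271
O - h = 1/40463 - 1*25271 = 1/40463 - 25271 = -1022540472/40463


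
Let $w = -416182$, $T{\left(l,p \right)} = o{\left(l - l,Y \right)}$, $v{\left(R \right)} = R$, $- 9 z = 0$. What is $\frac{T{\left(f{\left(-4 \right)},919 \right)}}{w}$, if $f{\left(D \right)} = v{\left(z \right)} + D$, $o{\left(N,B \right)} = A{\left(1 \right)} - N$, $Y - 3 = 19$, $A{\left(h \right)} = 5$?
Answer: $- \frac{5}{416182} \approx -1.2014 \cdot 10^{-5}$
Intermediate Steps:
$Y = 22$ ($Y = 3 + 19 = 22$)
$z = 0$ ($z = \left(- \frac{1}{9}\right) 0 = 0$)
$o{\left(N,B \right)} = 5 - N$
$f{\left(D \right)} = D$ ($f{\left(D \right)} = 0 + D = D$)
$T{\left(l,p \right)} = 5$ ($T{\left(l,p \right)} = 5 - \left(l - l\right) = 5 - 0 = 5 + 0 = 5$)
$\frac{T{\left(f{\left(-4 \right)},919 \right)}}{w} = \frac{5}{-416182} = 5 \left(- \frac{1}{416182}\right) = - \frac{5}{416182}$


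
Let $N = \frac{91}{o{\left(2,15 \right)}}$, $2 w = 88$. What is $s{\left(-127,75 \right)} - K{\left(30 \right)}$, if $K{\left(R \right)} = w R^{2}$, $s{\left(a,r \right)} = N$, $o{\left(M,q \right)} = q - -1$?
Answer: $- \frac{633509}{16} \approx -39594.0$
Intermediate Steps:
$w = 44$ ($w = \frac{1}{2} \cdot 88 = 44$)
$o{\left(M,q \right)} = 1 + q$ ($o{\left(M,q \right)} = q + 1 = 1 + q$)
$N = \frac{91}{16}$ ($N = \frac{91}{1 + 15} = \frac{91}{16} \approx 5.6875$)
$s{\left(a,r \right)} = \frac{91}{16}$
$K{\left(R \right)} = 44 R^{2}$
$s{\left(-127,75 \right)} - K{\left(30 \right)} = \frac{91}{16} - 44 \cdot 30^{2} = \frac{91}{16} - 44 \cdot 900 = \frac{91}{16} - 39600 = - \frac{633509}{16}$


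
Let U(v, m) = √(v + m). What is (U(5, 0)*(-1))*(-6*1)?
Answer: 6*√5 ≈ 13.416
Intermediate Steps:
U(v, m) = √(m + v)
(U(5, 0)*(-1))*(-6*1) = (√(0 + 5)*(-1))*(-6*1) = (√5*(-1))*(-6) = -√5*(-6) = 6*√5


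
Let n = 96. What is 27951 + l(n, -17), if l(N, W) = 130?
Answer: 28081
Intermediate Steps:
27951 + l(n, -17) = 27951 + 130 = 28081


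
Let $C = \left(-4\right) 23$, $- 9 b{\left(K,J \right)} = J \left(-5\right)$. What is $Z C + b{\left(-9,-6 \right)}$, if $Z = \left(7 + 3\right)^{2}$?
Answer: $- \frac{27610}{3} \approx -9203.3$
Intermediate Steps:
$b{\left(K,J \right)} = \frac{5 J}{9}$ ($b{\left(K,J \right)} = - \frac{J \left(-5\right)}{9} = - \frac{\left(-5\right) J}{9} = \frac{5 J}{9}$)
$C = -92$
$Z = 100$ ($Z = 10^{2} = 100$)
$Z C + b{\left(-9,-6 \right)} = 100 \left(-92\right) + \frac{5}{9} \left(-6\right) = -9200 - \frac{10}{3} = - \frac{27610}{3}$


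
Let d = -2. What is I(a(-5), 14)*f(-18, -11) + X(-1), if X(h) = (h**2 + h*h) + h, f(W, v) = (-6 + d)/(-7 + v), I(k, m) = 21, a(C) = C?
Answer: 31/3 ≈ 10.333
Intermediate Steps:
f(W, v) = -8/(-7 + v) (f(W, v) = (-6 - 2)/(-7 + v) = -8/(-7 + v))
X(h) = h + 2*h**2 (X(h) = (h**2 + h**2) + h = 2*h**2 + h = h + 2*h**2)
I(a(-5), 14)*f(-18, -11) + X(-1) = 21*(-8/(-7 - 11)) - (1 + 2*(-1)) = 21*(-8/(-18)) - (1 - 2) = 21*(-8*(-1/18)) - 1*(-1) = 21*(4/9) + 1 = 28/3 + 1 = 31/3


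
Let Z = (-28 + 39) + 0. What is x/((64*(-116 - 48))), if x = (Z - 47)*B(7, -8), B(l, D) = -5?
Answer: -45/2624 ≈ -0.017149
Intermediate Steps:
Z = 11 (Z = 11 + 0 = 11)
x = 180 (x = (11 - 47)*(-5) = -36*(-5) = 180)
x/((64*(-116 - 48))) = 180/((64*(-116 - 48))) = 180/((64*(-164))) = 180/(-10496) = 180*(-1/10496) = -45/2624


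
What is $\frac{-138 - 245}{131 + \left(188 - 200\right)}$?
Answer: $- \frac{383}{119} \approx -3.2185$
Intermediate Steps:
$\frac{-138 - 245}{131 + \left(188 - 200\right)} = - \frac{383}{131 + \left(188 - 200\right)} = - \frac{383}{131 - 12} = - \frac{383}{119}$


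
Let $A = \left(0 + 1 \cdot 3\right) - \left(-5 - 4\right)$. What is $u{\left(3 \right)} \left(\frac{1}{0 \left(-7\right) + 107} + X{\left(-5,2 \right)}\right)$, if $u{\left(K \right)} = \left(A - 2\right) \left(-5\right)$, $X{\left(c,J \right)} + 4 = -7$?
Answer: $\frac{58800}{107} \approx 549.53$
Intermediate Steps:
$X{\left(c,J \right)} = -11$ ($X{\left(c,J \right)} = -4 - 7 = -11$)
$A = 12$ ($A = \left(0 + 3\right) - \left(-5 - 4\right) = 3 - -9 = 3 + 9 = 12$)
$u{\left(K \right)} = -50$ ($u{\left(K \right)} = \left(12 - 2\right) \left(-5\right) = 10 \left(-5\right) = -50$)
$u{\left(3 \right)} \left(\frac{1}{0 \left(-7\right) + 107} + X{\left(-5,2 \right)}\right) = - 50 \left(\frac{1}{0 \left(-7\right) + 107} - 11\right) = - 50 \left(\frac{1}{0 + 107} - 11\right) = - 50 \left(\frac{1}{107} - 11\right) = \left(-50\right) \left(- \frac{1176}{107}\right) = \frac{58800}{107}$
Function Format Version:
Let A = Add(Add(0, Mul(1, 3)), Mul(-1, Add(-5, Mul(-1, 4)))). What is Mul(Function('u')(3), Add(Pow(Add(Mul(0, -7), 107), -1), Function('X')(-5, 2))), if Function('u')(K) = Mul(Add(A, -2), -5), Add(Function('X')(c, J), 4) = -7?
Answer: Rational(58800, 107) ≈ 549.53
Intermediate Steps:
Function('X')(c, J) = -11 (Function('X')(c, J) = Add(-4, -7) = -11)
A = 12 (A = Add(Add(0, 3), Mul(-1, Add(-5, -4))) = Add(3, Mul(-1, -9)) = Add(3, 9) = 12)
Function('u')(K) = -50 (Function('u')(K) = Mul(Add(12, -2), -5) = Mul(10, -5) = -50)
Mul(Function('u')(3), Add(Pow(Add(Mul(0, -7), 107), -1), Function('X')(-5, 2))) = Mul(-50, Add(Pow(Add(Mul(0, -7), 107), -1), -11)) = Mul(-50, Add(Pow(Add(0, 107), -1), -11)) = Mul(-50, Add(Pow(107, -1), -11)) = Mul(-50, Add(Rational(1, 107), -11)) = Mul(-50, Rational(-1176, 107)) = Rational(58800, 107)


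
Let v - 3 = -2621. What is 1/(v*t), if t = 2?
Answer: -1/5236 ≈ -0.00019099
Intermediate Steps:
v = -2618 (v = 3 - 2621 = -2618)
1/(v*t) = 1/(-2618*2) = 1/(-5236) = -1/5236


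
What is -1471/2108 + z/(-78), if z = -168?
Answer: 39901/27404 ≈ 1.4560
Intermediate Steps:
-1471/2108 + z/(-78) = -1471/2108 - 168/(-78) = -1471*1/2108 - 168*(-1/78) = -1471/2108 + 28/13 = 39901/27404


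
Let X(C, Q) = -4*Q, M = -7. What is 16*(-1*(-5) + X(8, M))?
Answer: 528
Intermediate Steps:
16*(-1*(-5) + X(8, M)) = 16*(-1*(-5) - 4*(-7)) = 16*(5 + 28) = 16*33 = 528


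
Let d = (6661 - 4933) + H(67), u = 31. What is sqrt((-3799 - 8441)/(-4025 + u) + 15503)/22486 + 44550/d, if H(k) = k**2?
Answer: 44550/6217 + sqrt(61838325167)/44904542 ≈ 7.1714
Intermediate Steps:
d = 6217 (d = (6661 - 4933) + 67**2 = 1728 + 4489 = 6217)
sqrt((-3799 - 8441)/(-4025 + u) + 15503)/22486 + 44550/d = sqrt((-3799 - 8441)/(-4025 + 31) + 15503)/22486 + 44550/6217 = sqrt(-12240/(-3994) + 15503)*(1/22486) + 44550*(1/6217) = sqrt(-12240*(-1/3994) + 15503)*(1/22486) + 44550/6217 = sqrt(6120/1997 + 15503)*(1/22486) + 44550/6217 = sqrt(30965611/1997)*(1/22486) + 44550/6217 = (sqrt(61838325167)/1997)*(1/22486) + 44550/6217 = sqrt(61838325167)/44904542 + 44550/6217 = 44550/6217 + sqrt(61838325167)/44904542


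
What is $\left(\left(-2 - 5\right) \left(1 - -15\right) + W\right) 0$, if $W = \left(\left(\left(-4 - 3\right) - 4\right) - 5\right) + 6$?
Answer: $0$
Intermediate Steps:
$W = -10$ ($W = \left(\left(-7 - 4\right) - 5\right) + 6 = \left(-11 - 5\right) + 6 = -16 + 6 = -10$)
$\left(\left(-2 - 5\right) \left(1 - -15\right) + W\right) 0 = \left(\left(-2 - 5\right) \left(1 - -15\right) - 10\right) 0 = \left(- 7 \left(1 + 15\right) - 10\right) 0 = \left(\left(-7\right) 16 - 10\right) 0 = \left(-112 - 10\right) 0 = \left(-122\right) 0 = 0$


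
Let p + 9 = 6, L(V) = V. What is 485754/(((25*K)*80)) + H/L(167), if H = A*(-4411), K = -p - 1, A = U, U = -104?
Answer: 958048459/334000 ≈ 2868.4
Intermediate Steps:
p = -3 (p = -9 + 6 = -3)
A = -104
K = 2 (K = -1*(-3) - 1 = 3 - 1 = 2)
H = 458744 (H = -104*(-4411) = 458744)
485754/(((25*K)*80)) + H/L(167) = 485754/(((25*2)*80)) + 458744/167 = 485754/((50*80)) + 458744*(1/167) = 485754/4000 + 458744/167 = 485754*(1/4000) + 458744/167 = 242877/2000 + 458744/167 = 958048459/334000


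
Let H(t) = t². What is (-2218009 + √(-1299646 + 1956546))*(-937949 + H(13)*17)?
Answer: 2074006983684 - 9350760*√6569 ≈ 2.0732e+12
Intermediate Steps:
(-2218009 + √(-1299646 + 1956546))*(-937949 + H(13)*17) = (-2218009 + √(-1299646 + 1956546))*(-937949 + 13²*17) = (-2218009 + √656900)*(-937949 + 169*17) = (-2218009 + 10*√6569)*(-937949 + 2873) = (-2218009 + 10*√6569)*(-935076) = 2074006983684 - 9350760*√6569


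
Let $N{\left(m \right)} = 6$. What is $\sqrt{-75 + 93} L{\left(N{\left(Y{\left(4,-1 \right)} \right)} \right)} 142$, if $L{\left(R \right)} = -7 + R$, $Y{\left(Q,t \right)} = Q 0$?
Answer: $- 426 \sqrt{2} \approx -602.46$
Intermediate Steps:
$Y{\left(Q,t \right)} = 0$
$\sqrt{-75 + 93} L{\left(N{\left(Y{\left(4,-1 \right)} \right)} \right)} 142 = \sqrt{-75 + 93} \left(-7 + 6\right) 142 = \sqrt{18} \left(-1\right) 142 = 3 \sqrt{2} \left(-1\right) 142 = - 3 \sqrt{2} \cdot 142 = - 426 \sqrt{2}$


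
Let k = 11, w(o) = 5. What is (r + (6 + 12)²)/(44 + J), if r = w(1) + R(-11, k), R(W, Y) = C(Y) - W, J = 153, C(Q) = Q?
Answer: 351/197 ≈ 1.7817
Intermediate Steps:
R(W, Y) = Y - W
r = 27 (r = 5 + (11 - 1*(-11)) = 5 + (11 + 11) = 5 + 22 = 27)
(r + (6 + 12)²)/(44 + J) = (27 + (6 + 12)²)/(44 + 153) = (27 + 18²)/197 = (27 + 324)*(1/197) = 351*(1/197) = 351/197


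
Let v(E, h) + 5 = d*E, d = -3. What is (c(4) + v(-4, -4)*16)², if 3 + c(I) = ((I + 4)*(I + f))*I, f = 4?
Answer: 133225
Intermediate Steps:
c(I) = -3 + I*(4 + I)² (c(I) = -3 + ((I + 4)*(I + 4))*I = -3 + ((4 + I)*(4 + I))*I = -3 + (4 + I)²*I = -3 + I*(4 + I)²)
v(E, h) = -5 - 3*E
(c(4) + v(-4, -4)*16)² = ((-3 + 4³ + 8*4² + 16*4) + (-5 - 3*(-4))*16)² = ((-3 + 64 + 8*16 + 64) + (-5 + 12)*16)² = ((-3 + 64 + 128 + 64) + 7*16)² = (253 + 112)² = 365² = 133225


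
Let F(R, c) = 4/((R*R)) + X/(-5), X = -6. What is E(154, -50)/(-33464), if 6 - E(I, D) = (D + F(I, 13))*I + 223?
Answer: -2809797/12883640 ≈ -0.21809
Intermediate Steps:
F(R, c) = 6/5 + 4/R² (F(R, c) = 4/((R*R)) - 6/(-5) = 4/(R²) - 6*(-⅕) = 4/R² + 6/5 = 6/5 + 4/R²)
E(I, D) = -217 - I*(6/5 + D + 4/I²) (E(I, D) = 6 - ((D + (6/5 + 4/I²))*I + 223) = 6 - ((6/5 + D + 4/I²)*I + 223) = 6 - (I*(6/5 + D + 4/I²) + 223) = 6 - (223 + I*(6/5 + D + 4/I²)) = 6 + (-223 - I*(6/5 + D + 4/I²)) = -217 - I*(6/5 + D + 4/I²))
E(154, -50)/(-33464) = (-217 - 4/154 - 6/5*154 - 1*(-50)*154)/(-33464) = (-217 - 4*1/154 - 924/5 + 7700)*(-1/33464) = (-217 - 2/77 - 924/5 + 7700)*(-1/33464) = (2809797/385)*(-1/33464) = -2809797/12883640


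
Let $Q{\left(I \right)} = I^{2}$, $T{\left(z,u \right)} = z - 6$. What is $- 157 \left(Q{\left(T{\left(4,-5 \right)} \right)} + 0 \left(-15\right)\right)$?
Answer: $-628$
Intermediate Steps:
$T{\left(z,u \right)} = -6 + z$ ($T{\left(z,u \right)} = z - 6 = -6 + z$)
$- 157 \left(Q{\left(T{\left(4,-5 \right)} \right)} + 0 \left(-15\right)\right) = - 157 \left(\left(-6 + 4\right)^{2} + 0 \left(-15\right)\right) = - 157 \left(\left(-2\right)^{2} + 0\right) = - 157 \left(4 + 0\right) = \left(-157\right) 4 = -628$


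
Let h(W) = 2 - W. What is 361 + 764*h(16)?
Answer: -10335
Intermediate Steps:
361 + 764*h(16) = 361 + 764*(2 - 1*16) = 361 + 764*(2 - 16) = 361 + 764*(-14) = 361 - 10696 = -10335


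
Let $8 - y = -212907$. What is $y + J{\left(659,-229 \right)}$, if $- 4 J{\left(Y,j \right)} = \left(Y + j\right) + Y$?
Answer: $\frac{850571}{4} \approx 2.1264 \cdot 10^{5}$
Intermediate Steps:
$y = 212915$ ($y = 8 - -212907 = 8 + 212907 = 212915$)
$J{\left(Y,j \right)} = - \frac{Y}{2} - \frac{j}{4}$ ($J{\left(Y,j \right)} = - \frac{\left(Y + j\right) + Y}{4} = - \frac{j + 2 Y}{4} = - \frac{Y}{2} - \frac{j}{4}$)
$y + J{\left(659,-229 \right)} = 212915 - \frac{1089}{4} = \frac{850571}{4}$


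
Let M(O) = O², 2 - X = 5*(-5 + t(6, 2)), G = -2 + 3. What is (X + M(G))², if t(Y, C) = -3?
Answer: 1849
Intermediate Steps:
G = 1
X = 42 (X = 2 - 5*(-5 - 3) = 2 - 5*(-8) = 2 - 1*(-40) = 2 + 40 = 42)
(X + M(G))² = (42 + 1²)² = (42 + 1)² = 43² = 1849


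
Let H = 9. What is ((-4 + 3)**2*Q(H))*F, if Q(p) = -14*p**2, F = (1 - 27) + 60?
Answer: -38556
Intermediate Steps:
F = 34 (F = -26 + 60 = 34)
((-4 + 3)**2*Q(H))*F = ((-4 + 3)**2*(-14*9**2))*34 = ((-1)**2*(-14*81))*34 = (1*(-1134))*34 = -1134*34 = -38556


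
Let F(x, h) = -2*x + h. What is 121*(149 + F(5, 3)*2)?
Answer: 16335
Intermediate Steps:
F(x, h) = h - 2*x
121*(149 + F(5, 3)*2) = 121*(149 + (3 - 2*5)*2) = 121*(149 + (3 - 10)*2) = 121*(149 - 7*2) = 121*(149 - 14) = 121*135 = 16335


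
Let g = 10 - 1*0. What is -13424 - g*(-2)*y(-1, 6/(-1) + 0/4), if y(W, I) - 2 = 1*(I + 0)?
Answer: -13504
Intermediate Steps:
y(W, I) = 2 + I (y(W, I) = 2 + 1*(I + 0) = 2 + 1*I = 2 + I)
g = 10 (g = 10 + 0 = 10)
-13424 - g*(-2)*y(-1, 6/(-1) + 0/4) = -13424 - 10*(-2)*(2 + (6/(-1) + 0/4)) = -13424 - (-20)*(2 + (6*(-1) + 0*(¼))) = -13424 - (-20)*(2 + (-6 + 0)) = -13424 - (-20)*(2 - 6) = -13424 - (-20)*(-4) = -13424 - 1*80 = -13424 - 80 = -13504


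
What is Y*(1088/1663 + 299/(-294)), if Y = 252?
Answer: -1064190/11641 ≈ -91.417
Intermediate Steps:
Y*(1088/1663 + 299/(-294)) = 252*(1088/1663 + 299/(-294)) = 252*(1088*(1/1663) + 299*(-1/294)) = 252*(1088/1663 - 299/294) = 252*(-177365/488922) = -1064190/11641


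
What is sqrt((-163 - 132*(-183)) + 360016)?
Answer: sqrt(384009) ≈ 619.68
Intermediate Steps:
sqrt((-163 - 132*(-183)) + 360016) = sqrt((-163 + 24156) + 360016) = sqrt(23993 + 360016) = sqrt(384009)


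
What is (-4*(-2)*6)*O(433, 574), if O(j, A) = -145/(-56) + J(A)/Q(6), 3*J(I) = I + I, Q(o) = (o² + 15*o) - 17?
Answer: 223406/763 ≈ 292.80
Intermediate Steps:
Q(o) = -17 + o² + 15*o
J(I) = 2*I/3 (J(I) = (I + I)/3 = (2*I)/3 = 2*I/3)
O(j, A) = 145/56 + 2*A/327 (O(j, A) = -145/(-56) + (2*A/3)/(-17 + 6² + 15*6) = -145*(-1/56) + (2*A/3)/(-17 + 36 + 90) = 145/56 + (2*A/3)/109 = 145/56 + (2*A/3)*(1/109) = 145/56 + 2*A/327)
(-4*(-2)*6)*O(433, 574) = (-4*(-2)*6)*(145/56 + (2/327)*574) = (8*6)*(145/56 + 1148/327) = 48*(111703/18312) = 223406/763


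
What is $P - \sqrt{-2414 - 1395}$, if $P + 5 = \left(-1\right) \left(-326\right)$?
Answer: $321 - i \sqrt{3809} \approx 321.0 - 61.717 i$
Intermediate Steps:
$P = 321$ ($P = -5 - -326 = -5 + 326 = 321$)
$P - \sqrt{-2414 - 1395} = 321 - \sqrt{-2414 - 1395} = 321 - \sqrt{-3809} = 321 - i \sqrt{3809}$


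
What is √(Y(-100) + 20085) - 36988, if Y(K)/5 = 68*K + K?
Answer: -36988 + 31*I*√15 ≈ -36988.0 + 120.06*I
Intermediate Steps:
Y(K) = 345*K (Y(K) = 5*(68*K + K) = 5*(69*K) = 345*K)
√(Y(-100) + 20085) - 36988 = √(345*(-100) + 20085) - 36988 = √(-34500 + 20085) - 36988 = √(-14415) - 36988 = 31*I*√15 - 36988 = -36988 + 31*I*√15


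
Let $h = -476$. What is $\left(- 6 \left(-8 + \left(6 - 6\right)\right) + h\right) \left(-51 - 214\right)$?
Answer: $113420$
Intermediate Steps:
$\left(- 6 \left(-8 + \left(6 - 6\right)\right) + h\right) \left(-51 - 214\right) = \left(- 6 \left(-8 + \left(6 - 6\right)\right) - 476\right) \left(-51 - 214\right) = \left(- 6 \left(-8 + \left(6 - 6\right)\right) - 476\right) \left(-265\right) = \left(- 6 \left(-8 + 0\right) - 476\right) \left(-265\right) = \left(\left(-6\right) \left(-8\right) - 476\right) \left(-265\right) = \left(48 - 476\right) \left(-265\right) = \left(-428\right) \left(-265\right) = 113420$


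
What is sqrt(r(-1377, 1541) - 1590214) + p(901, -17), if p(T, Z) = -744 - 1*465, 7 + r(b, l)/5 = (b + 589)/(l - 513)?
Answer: -1209 + I*sqrt(105034609346)/257 ≈ -1209.0 + 1261.1*I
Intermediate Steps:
r(b, l) = -35 + 5*(589 + b)/(-513 + l) (r(b, l) = -35 + 5*((b + 589)/(l - 513)) = -35 + 5*((589 + b)/(-513 + l)) = -35 + 5*(589 + b)/(-513 + l))
p(T, Z) = -1209 (p(T, Z) = -744 - 465 = -1209)
sqrt(r(-1377, 1541) - 1590214) + p(901, -17) = sqrt(5*(4180 - 1377 - 7*1541)/(-513 + 1541) - 1590214) - 1209 = sqrt(5*(4180 - 1377 - 10787)/1028 - 1590214) - 1209 = sqrt(5*(1/1028)*(-7984) - 1590214) - 1209 = sqrt(-9980/257 - 1590214) - 1209 = sqrt(-408694978/257) - 1209 = I*sqrt(105034609346)/257 - 1209 = -1209 + I*sqrt(105034609346)/257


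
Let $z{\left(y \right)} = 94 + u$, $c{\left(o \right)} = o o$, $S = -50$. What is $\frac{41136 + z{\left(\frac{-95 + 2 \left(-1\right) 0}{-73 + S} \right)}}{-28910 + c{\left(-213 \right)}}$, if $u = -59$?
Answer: $\frac{41171}{16459} \approx 2.5014$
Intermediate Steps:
$c{\left(o \right)} = o^{2}$
$z{\left(y \right)} = 35$ ($z{\left(y \right)} = 94 - 59 = 35$)
$\frac{41136 + z{\left(\frac{-95 + 2 \left(-1\right) 0}{-73 + S} \right)}}{-28910 + c{\left(-213 \right)}} = \frac{41136 + 35}{-28910 + \left(-213\right)^{2}} = \frac{41171}{-28910 + 45369} = \frac{41171}{16459}$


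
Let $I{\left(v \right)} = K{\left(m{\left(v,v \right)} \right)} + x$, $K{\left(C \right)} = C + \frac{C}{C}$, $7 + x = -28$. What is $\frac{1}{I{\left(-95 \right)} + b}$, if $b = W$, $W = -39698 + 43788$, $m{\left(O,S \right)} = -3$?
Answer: $\frac{1}{4053} \approx 0.00024673$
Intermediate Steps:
$x = -35$ ($x = -7 - 28 = -35$)
$W = 4090$
$K{\left(C \right)} = 1 + C$ ($K{\left(C \right)} = C + 1 = 1 + C$)
$b = 4090$
$I{\left(v \right)} = -37$ ($I{\left(v \right)} = \left(1 - 3\right) - 35 = -2 - 35 = -37$)
$\frac{1}{I{\left(-95 \right)} + b} = \frac{1}{-37 + 4090} = \frac{1}{4053}$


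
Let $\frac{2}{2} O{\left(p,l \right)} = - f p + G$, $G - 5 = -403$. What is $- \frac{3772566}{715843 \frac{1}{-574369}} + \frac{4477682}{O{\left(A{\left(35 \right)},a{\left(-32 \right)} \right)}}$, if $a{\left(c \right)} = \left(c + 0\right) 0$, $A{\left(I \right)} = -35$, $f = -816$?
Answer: $\frac{31372145529547103}{10364690797} \approx 3.0268 \cdot 10^{6}$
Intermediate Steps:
$G = -398$ ($G = 5 - 403 = -398$)
$a{\left(c \right)} = 0$ ($a{\left(c \right)} = c 0 = 0$)
$O{\left(p,l \right)} = -398 + 816 p$ ($O{\left(p,l \right)} = \left(-1\right) \left(-816\right) p - 398 = 816 p - 398 = -398 + 816 p$)
$- \frac{3772566}{715843 \frac{1}{-574369}} + \frac{4477682}{O{\left(A{\left(35 \right)},a{\left(-32 \right)} \right)}} = - \frac{3772566}{715843 \frac{1}{-574369}} + \frac{4477682}{-398 + 816 \left(-35\right)} = - \frac{3772566}{715843 \left(- \frac{1}{574369}\right)} + \frac{4477682}{-398 - 28560} = - \frac{3772566}{- \frac{715843}{574369}} + \frac{4477682}{-28958} = \left(-3772566\right) \left(- \frac{574369}{715843}\right) + 4477682 \left(- \frac{1}{28958}\right) = \frac{2166844960854}{715843} - \frac{2238841}{14479} = \frac{31372145529547103}{10364690797}$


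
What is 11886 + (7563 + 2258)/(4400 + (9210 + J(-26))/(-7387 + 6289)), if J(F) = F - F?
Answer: 9554159433/803665 ≈ 11888.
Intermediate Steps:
J(F) = 0
11886 + (7563 + 2258)/(4400 + (9210 + J(-26))/(-7387 + 6289)) = 11886 + (7563 + 2258)/(4400 + (9210 + 0)/(-7387 + 6289)) = 11886 + 9821/(4400 + 9210/(-1098)) = 11886 + 9821/(4400 + 9210*(-1/1098)) = 11886 + 9821/(4400 - 1535/183) = 11886 + 9821/(803665/183) = 11886 + 9821*(183/803665) = 11886 + 1797243/803665 = 9554159433/803665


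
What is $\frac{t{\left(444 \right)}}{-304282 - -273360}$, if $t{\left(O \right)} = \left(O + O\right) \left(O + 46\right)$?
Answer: $- \frac{217560}{15461} \approx -14.072$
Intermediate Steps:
$t{\left(O \right)} = 2 O \left(46 + O\right)$
$\frac{t{\left(444 \right)}}{-304282 - -273360} = \frac{2 \cdot 444 \left(46 + 444\right)}{-304282 - -273360} = \frac{2 \cdot 444 \cdot 490}{-304282 + 273360} = \frac{435120}{-30922} = 435120 \left(- \frac{1}{30922}\right) = - \frac{217560}{15461}$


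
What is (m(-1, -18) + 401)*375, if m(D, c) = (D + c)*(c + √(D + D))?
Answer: 278625 - 7125*I*√2 ≈ 2.7863e+5 - 10076.0*I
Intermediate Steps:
m(D, c) = (D + c)*(c + √2*√D) (m(D, c) = (D + c)*(c + √(2*D)) = (D + c)*(c + √2*√D))
(m(-1, -18) + 401)*375 = (((-18)² - 1*(-18) + √2*(-1)^(3/2) - 18*√2*√(-1)) + 401)*375 = ((324 + 18 + √2*(-I) - 18*√2*I) + 401)*375 = ((324 + 18 - I*√2 - 18*I*√2) + 401)*375 = ((342 - 19*I*√2) + 401)*375 = (743 - 19*I*√2)*375 = 278625 - 7125*I*√2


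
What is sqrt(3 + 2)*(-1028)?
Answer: -1028*sqrt(5) ≈ -2298.7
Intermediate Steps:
sqrt(3 + 2)*(-1028) = sqrt(5)*(-1028) = -1028*sqrt(5)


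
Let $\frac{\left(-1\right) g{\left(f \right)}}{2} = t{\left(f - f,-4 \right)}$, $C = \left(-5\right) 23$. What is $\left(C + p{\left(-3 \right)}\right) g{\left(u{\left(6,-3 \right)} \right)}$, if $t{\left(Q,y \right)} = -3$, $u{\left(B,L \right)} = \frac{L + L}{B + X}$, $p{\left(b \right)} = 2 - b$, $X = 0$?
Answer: $-660$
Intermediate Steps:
$u{\left(B,L \right)} = \frac{2 L}{B}$ ($u{\left(B,L \right)} = \frac{L + L}{B + 0} = \frac{2 L}{B}$)
$C = -115$
$g{\left(f \right)} = 6$ ($g{\left(f \right)} = \left(-2\right) \left(-3\right) = 6$)
$\left(C + p{\left(-3 \right)}\right) g{\left(u{\left(6,-3 \right)} \right)} = \left(-115 + \left(2 - -3\right)\right) 6 = \left(-115 + \left(2 + 3\right)\right) 6 = \left(-115 + 5\right) 6 = \left(-110\right) 6 = -660$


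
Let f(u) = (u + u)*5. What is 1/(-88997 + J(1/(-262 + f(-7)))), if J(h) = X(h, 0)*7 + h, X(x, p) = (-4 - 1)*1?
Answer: -332/29558625 ≈ -1.1232e-5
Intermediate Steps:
f(u) = 10*u (f(u) = (2*u)*5 = 10*u)
X(x, p) = -5 (X(x, p) = -5*1 = -5)
J(h) = -35 + h (J(h) = -5*7 + h = -35 + h)
1/(-88997 + J(1/(-262 + f(-7)))) = 1/(-88997 + (-35 + 1/(-262 + 10*(-7)))) = 1/(-88997 + (-35 + 1/(-262 - 70))) = 1/(-88997 + (-35 + 1/(-332))) = 1/(-88997 + (-35 - 1/332)) = 1/(-88997 - 11621/332) = 1/(-29558625/332) = -332/29558625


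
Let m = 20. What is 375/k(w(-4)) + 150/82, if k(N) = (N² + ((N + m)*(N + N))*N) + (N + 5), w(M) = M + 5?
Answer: 19050/2009 ≈ 9.4823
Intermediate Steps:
w(M) = 5 + M
k(N) = 5 + N + N² + 2*N²*(20 + N) (k(N) = (N² + ((N + 20)*(N + N))*N) + (N + 5) = (N² + ((20 + N)*(2*N))*N) + (5 + N) = (N² + (2*N*(20 + N))*N) + (5 + N) = (N² + 2*N²*(20 + N)) + (5 + N) = 5 + N + N² + 2*N²*(20 + N))
375/k(w(-4)) + 150/82 = 375/(5 + (5 - 4) + 2*(5 - 4)³ + 41*(5 - 4)²) + 150/82 = 375/(5 + 1 + 2*1³ + 41*1²) + 150*(1/82) = 375/(5 + 1 + 2*1 + 41*1) + 75/41 = 375/(5 + 1 + 2 + 41) + 75/41 = 375/49 + 75/41 = 19050/2009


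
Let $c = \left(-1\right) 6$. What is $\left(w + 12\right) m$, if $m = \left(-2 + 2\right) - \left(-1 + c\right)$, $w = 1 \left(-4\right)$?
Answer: $56$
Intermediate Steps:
$w = -4$
$c = -6$
$m = 7$ ($m = \left(-2 + 2\right) - \left(-1 - 6\right) = 0 - -7 = 0 + 7 = 7$)
$\left(w + 12\right) m = \left(-4 + 12\right) 7 = 8 \cdot 7 = 56$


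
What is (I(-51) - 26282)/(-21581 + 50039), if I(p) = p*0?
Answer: -773/837 ≈ -0.92354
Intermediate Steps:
I(p) = 0
(I(-51) - 26282)/(-21581 + 50039) = (0 - 26282)/(-21581 + 50039) = -26282/28458 = -26282*1/28458 = -773/837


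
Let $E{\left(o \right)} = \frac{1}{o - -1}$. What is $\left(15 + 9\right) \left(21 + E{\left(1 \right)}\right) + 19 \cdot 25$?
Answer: $991$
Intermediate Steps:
$E{\left(o \right)} = \frac{1}{1 + o}$ ($E{\left(o \right)} = \frac{1}{o + 1} = \frac{1}{1 + o}$)
$\left(15 + 9\right) \left(21 + E{\left(1 \right)}\right) + 19 \cdot 25 = \left(15 + 9\right) \left(21 + \frac{1}{1 + 1}\right) + 19 \cdot 25 = 24 \left(21 + \frac{1}{2}\right) + 475 = 24 \cdot \frac{43}{2} + 475 = 516 + 475 = 991$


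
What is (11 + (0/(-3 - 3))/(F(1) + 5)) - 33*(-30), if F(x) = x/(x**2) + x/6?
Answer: 1001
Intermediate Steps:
F(x) = 1/x + x/6 (F(x) = x/x**2 + x*(1/6) = 1/x + x/6)
(11 + (0/(-3 - 3))/(F(1) + 5)) - 33*(-30) = (11 + (0/(-3 - 3))/((1/1 + (1/6)*1) + 5)) - 33*(-30) = (11 + (0/(-6))/((1 + 1/6) + 5)) + 990 = (11 + (0*(-1/6))/(7/6 + 5)) + 990 = (11 + 0/(37/6)) + 990 = (11 + 0*(6/37)) + 990 = (11 + 0) + 990 = 11 + 990 = 1001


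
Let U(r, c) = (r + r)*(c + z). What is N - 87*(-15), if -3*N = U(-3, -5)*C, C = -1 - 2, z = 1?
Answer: 1329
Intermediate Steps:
U(r, c) = 2*r*(1 + c) (U(r, c) = (r + r)*(c + 1) = (2*r)*(1 + c) = 2*r*(1 + c))
C = -3
N = 24 (N = -2*(-3)*(1 - 5)*(-3)/3 = -2*(-3)*(-4)*(-3)/3 = -8*(-3) = -1/3*(-72) = 24)
N - 87*(-15) = 24 - 87*(-15) = 24 + 1305 = 1329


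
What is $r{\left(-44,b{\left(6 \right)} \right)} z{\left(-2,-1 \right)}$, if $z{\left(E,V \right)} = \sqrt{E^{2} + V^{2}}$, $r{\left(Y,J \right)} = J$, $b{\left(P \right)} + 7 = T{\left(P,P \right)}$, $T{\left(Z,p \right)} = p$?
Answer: $- \sqrt{5} \approx -2.2361$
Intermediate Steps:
$b{\left(P \right)} = -7 + P$
$r{\left(-44,b{\left(6 \right)} \right)} z{\left(-2,-1 \right)} = \left(-7 + 6\right) \sqrt{\left(-2\right)^{2} + \left(-1\right)^{2}} = - \sqrt{4 + 1} = - \sqrt{5}$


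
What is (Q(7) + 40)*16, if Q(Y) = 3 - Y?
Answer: 576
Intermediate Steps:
(Q(7) + 40)*16 = ((3 - 1*7) + 40)*16 = ((3 - 7) + 40)*16 = (-4 + 40)*16 = 36*16 = 576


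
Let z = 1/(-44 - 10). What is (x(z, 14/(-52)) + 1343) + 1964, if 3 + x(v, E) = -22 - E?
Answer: 85339/26 ≈ 3282.3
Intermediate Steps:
z = -1/54 (z = 1/(-54) = -1/54 ≈ -0.018519)
x(v, E) = -25 - E (x(v, E) = -3 + (-22 - E) = -25 - E)
(x(z, 14/(-52)) + 1343) + 1964 = ((-25 - 14/(-52)) + 1343) + 1964 = ((-25 - 14*(-1)/52) + 1343) + 1964 = ((-25 - 1*(-7/26)) + 1343) + 1964 = ((-25 + 7/26) + 1343) + 1964 = (-643/26 + 1343) + 1964 = 34275/26 + 1964 = 85339/26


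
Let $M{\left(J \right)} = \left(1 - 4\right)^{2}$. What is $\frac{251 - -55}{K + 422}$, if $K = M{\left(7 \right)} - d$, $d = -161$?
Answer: $\frac{153}{296} \approx 0.51689$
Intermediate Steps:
$M{\left(J \right)} = 9$ ($M{\left(J \right)} = \left(-3\right)^{2} = 9$)
$K = 170$ ($K = 9 - -161 = 9 + 161 = 170$)
$\frac{251 - -55}{K + 422} = \frac{251 - -55}{170 + 422} = \frac{251 + 55}{592} = 306 \cdot \frac{1}{592} = \frac{153}{296}$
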